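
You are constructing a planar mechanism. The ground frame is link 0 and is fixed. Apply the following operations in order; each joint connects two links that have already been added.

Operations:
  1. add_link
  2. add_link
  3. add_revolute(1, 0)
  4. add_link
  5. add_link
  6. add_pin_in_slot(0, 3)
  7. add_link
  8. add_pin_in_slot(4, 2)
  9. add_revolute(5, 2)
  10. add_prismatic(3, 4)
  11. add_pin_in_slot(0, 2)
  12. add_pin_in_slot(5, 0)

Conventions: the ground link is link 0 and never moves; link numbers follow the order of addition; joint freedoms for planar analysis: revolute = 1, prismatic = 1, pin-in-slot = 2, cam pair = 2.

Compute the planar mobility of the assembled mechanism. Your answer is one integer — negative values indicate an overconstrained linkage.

(L,J1,J2)=(1,0,0); link0 fixed
link1: (2,0,0)
link2: (3,0,0)
R 1-0 [J1]: (3,1,0)
link3: (4,1,0)
link4: (5,1,0)
PS 0-3 [J2]: (5,1,1)
link5: (6,1,1)
PS 4-2 [J2]: (6,1,2)
R 5-2 [J1]: (6,2,2)
P 3-4 [J1]: (6,3,2)
PS 0-2 [J2]: (6,3,3)
PS 5-0 [J2]: (6,3,4)
Grübler: 3·5 − 2·3 − 4 = 5

M = 5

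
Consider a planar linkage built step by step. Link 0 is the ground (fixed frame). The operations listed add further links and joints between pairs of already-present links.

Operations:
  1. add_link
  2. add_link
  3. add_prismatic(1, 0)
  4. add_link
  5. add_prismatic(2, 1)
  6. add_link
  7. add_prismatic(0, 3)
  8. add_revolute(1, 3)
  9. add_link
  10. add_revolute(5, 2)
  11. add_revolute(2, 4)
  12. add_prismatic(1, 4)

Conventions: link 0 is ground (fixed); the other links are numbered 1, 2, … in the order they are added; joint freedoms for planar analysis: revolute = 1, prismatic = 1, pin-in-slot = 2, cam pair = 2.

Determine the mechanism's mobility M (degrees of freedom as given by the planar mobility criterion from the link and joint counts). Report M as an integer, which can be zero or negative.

(L,J1,J2)=(1,0,0); link0 fixed
link1: (2,0,0)
link2: (3,0,0)
P 1-0 [J1]: (3,1,0)
link3: (4,1,0)
P 2-1 [J1]: (4,2,0)
link4: (5,2,0)
P 0-3 [J1]: (5,3,0)
R 1-3 [J1]: (5,4,0)
link5: (6,4,0)
R 5-2 [J1]: (6,5,0)
R 2-4 [J1]: (6,6,0)
P 1-4 [J1]: (6,7,0)
Grübler: 3·5 − 2·7 − 0 = 1

M = 1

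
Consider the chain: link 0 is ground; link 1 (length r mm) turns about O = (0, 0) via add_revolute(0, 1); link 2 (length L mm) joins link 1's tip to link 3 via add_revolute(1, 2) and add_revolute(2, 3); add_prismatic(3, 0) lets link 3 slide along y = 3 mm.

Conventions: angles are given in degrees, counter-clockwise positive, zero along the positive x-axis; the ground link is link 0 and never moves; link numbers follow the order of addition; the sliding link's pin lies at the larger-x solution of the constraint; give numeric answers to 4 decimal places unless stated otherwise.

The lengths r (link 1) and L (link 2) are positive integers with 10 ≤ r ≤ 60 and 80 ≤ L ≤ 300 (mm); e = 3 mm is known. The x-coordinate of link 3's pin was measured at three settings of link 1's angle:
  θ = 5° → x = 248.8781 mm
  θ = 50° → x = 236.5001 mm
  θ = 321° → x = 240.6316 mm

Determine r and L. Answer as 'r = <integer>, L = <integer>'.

constraint per measurement: (x − r cos θ)² + (r sin θ − e)² = L²
subtracting the θ₁ and θ₂ equations cancels the r² and L² terms:
r = (x₁² − x₂²) / (2[(x₁cos θ₁ + e sin θ₁) − (x₂cos θ₂ + e sin θ₂)]) = 32.0000 → r = 32
L² = (x₁ − r cos θ₁)² + (r sin θ₁ − e)² = 47088.9880 → L = 217.0000 → L = 217
check at θ₃=321°: x = 240.6316 (printed 240.6316) ✓

r = 32, L = 217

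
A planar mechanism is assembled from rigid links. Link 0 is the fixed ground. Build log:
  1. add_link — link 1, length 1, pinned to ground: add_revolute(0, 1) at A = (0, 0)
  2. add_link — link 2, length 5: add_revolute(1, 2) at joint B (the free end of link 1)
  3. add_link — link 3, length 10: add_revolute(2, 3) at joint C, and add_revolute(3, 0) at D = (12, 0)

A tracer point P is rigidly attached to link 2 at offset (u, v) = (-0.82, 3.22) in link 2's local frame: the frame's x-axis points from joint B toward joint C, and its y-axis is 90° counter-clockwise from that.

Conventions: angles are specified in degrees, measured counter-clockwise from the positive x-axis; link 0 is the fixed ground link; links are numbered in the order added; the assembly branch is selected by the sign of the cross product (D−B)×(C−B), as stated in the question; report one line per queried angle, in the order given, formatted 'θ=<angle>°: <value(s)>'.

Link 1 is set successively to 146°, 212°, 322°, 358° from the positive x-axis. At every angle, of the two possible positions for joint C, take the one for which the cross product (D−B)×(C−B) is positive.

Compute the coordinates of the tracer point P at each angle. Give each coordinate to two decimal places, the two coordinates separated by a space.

A=(0,0), D=(12.00,0)
θ=146°: B = A + 1.00·(cos146°, sin146°) = (-0.8290, 0.5592)
θ=146°: |BD| = 12.8412
θ=146°: circle(B,5.00) ∩ circle(D,10.00): a=3.5003, h=3.5704
θ=146°:   candidates: C₊=(2.8234,3.9738) cross=45.848; C₋=(2.5125,-3.1602) cross=-45.848
θ=146°:   branch + wants cross > 0 → take C=(2.8234,3.9738) (cross=45.848)
θ=146°: ex = (C−B)/|BC| = (0.7305,0.6829); ey = (-0.6829,0.7305)
θ=146°: P = B + -0.82·ex + 3.22·ey = (-3.6270,2.3514)
θ=212°: B = A + 1.00·(cos212°, sin212°) = (-0.8480, -0.5299)
θ=212°: |BD| = 12.8590
θ=212°: circle(B,5.00) ∩ circle(D,10.00): a=3.5132, h=3.5577
θ=212°:   candidates: C₊=(2.5156,3.1695) cross=45.748; C₋=(2.8088,-3.9398) cross=-45.748
θ=212°:   branch + wants cross > 0 → take C=(2.5156,3.1695) (cross=45.748)
θ=212°: ex = (C−B)/|BC| = (0.6727,0.7399); ey = (-0.7399,0.6727)
θ=212°: P = B + -0.82·ex + 3.22·ey = (-3.7821,1.0296)
θ=322°: B = A + 1.00·(cos322°, sin322°) = (0.7880, -0.6157)
θ=322°: |BD| = 11.2289
θ=322°: circle(B,5.00) ∩ circle(D,10.00): a=2.2748, h=4.4525
θ=322°:   candidates: C₊=(2.8153,3.9549) cross=49.997; C₋=(3.3036,-4.9368) cross=-49.997
θ=322°:   branch + wants cross > 0 → take C=(2.8153,3.9549) (cross=49.997)
θ=322°: ex = (C−B)/|BC| = (0.4055,0.9141); ey = (-0.9141,0.4055)
θ=322°: P = B + -0.82·ex + 3.22·ey = (-2.4879,-0.0597)
θ=358°: B = A + 1.00·(cos358°, sin358°) = (0.9994, -0.0349)
θ=358°: |BD| = 11.0007
θ=358°: circle(B,5.00) ∩ circle(D,10.00): a=2.0914, h=4.5416
θ=358°:   candidates: C₊=(3.0764,4.5133) cross=49.960; C₋=(3.1052,-4.5698) cross=-49.960
θ=358°:   branch + wants cross > 0 → take C=(3.0764,4.5133) (cross=49.960)
θ=358°: ex = (C−B)/|BC| = (0.4154,0.9096); ey = (-0.9096,0.4154)
θ=358°: P = B + -0.82·ex + 3.22·ey = (-2.2703,0.5568)

θ=146°: -3.63 2.35
θ=212°: -3.78 1.03
θ=322°: -2.49 -0.06
θ=358°: -2.27 0.56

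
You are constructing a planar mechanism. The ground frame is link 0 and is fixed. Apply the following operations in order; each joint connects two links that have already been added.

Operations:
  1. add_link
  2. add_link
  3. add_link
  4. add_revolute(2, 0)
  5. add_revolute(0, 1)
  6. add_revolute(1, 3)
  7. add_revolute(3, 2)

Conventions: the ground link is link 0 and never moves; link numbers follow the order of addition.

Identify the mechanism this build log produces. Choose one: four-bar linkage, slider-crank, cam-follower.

links: 4 (incl. ground); joints: 4 revolute, 0 prismatic, 0 higher (cam) pair, forming one closed loop
4 links in a single 4R loop → four-bar linkage

four-bar linkage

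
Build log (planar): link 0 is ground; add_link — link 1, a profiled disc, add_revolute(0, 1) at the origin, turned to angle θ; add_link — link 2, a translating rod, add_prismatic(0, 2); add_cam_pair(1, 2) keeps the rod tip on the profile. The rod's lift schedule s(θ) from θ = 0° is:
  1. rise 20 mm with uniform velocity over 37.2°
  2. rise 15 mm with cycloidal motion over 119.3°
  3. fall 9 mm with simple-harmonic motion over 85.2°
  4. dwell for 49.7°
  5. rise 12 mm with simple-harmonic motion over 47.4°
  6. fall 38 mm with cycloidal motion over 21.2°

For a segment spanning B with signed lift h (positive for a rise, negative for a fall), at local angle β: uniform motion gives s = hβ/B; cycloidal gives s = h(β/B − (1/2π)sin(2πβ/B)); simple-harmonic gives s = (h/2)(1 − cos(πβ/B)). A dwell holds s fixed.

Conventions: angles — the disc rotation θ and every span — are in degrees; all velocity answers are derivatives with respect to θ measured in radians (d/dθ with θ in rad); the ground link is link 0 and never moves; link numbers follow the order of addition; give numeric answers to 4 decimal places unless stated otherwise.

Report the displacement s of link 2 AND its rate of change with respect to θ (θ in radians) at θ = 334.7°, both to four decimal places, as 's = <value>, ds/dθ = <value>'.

seg 1 [0°–37.2°] uniform, h=20: full span → s += 20 → s = 20.0000
seg 2 [37.2°–156.5°] cycloidal, h=15: full span → s += 15 → s = 35.0000
seg 3 [156.5°–241.7°] simple-harmonic, h=-9: full span → s += -9 → s = 26.0000
seg 4 [241.7°–291.4°] dwell: s stays 26.0000
seg 5 [291.4°–338.8°] simple-harmonic, h=12: θ=334.7° here. β=43.3, B=47.4. 12/2·(1 − cos(π·0.9135)) = 11.7798 → s = 37.7798
velocity in seg [291.4°–338.8°] (simple-harmonic), θ in radians: β = 43.3° = 0.7557 rad, B = 47.4° = 0.8273 rad; ds/dθ = (πh/(2B)) sin(πβ/B) = (π·12/(2·0.8273)) sin(π·0.9135) = 6.115650 mm/rad

s = 37.7798, ds/dθ = 6.1157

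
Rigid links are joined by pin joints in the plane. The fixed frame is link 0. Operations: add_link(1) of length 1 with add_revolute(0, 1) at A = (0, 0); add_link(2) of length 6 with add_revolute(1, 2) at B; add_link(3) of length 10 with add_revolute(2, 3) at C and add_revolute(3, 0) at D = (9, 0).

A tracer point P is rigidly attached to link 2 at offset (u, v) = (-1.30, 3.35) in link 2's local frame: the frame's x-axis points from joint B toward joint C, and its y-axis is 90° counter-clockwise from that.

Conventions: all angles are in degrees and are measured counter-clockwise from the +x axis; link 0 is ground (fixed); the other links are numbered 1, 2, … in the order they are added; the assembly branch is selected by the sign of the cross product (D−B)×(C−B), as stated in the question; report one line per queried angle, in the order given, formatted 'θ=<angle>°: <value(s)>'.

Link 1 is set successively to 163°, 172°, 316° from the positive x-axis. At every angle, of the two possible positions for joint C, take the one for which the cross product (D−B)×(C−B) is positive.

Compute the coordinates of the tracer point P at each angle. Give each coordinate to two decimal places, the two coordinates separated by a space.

A=(0,0), D=(9.00,0)
θ=163°: B = A + 1.00·(cos163°, sin163°) = (-0.9563, 0.2924)
θ=163°: |BD| = 9.9606
θ=163°: circle(B,6.00) ∩ circle(D,10.00): a=1.7676, h=5.7337
θ=163°:   candidates: C₊=(0.9789,5.9717) cross=57.111; C₋=(0.6423,-5.4908) cross=-57.111
θ=163°:   branch + wants cross > 0 → take C=(0.9789,5.9717) (cross=57.111)
θ=163°: ex = (C−B)/|BC| = (0.3225,0.9466); ey = (-0.9466,0.3225)
θ=163°: P = B + -1.30·ex + 3.35·ey = (-4.5466,0.1423)
θ=172°: B = A + 1.00·(cos172°, sin172°) = (-0.9903, 0.1392)
θ=172°: |BD| = 9.9912
θ=172°: circle(B,6.00) ∩ circle(D,10.00): a=1.7928, h=5.7259
θ=172°:   candidates: C₊=(0.8821,5.8395) cross=57.209; C₋=(0.7226,-5.6111) cross=-57.209
θ=172°:   branch + wants cross > 0 → take C=(0.8821,5.8395) (cross=57.209)
θ=172°: ex = (C−B)/|BC| = (0.3121,0.9501); ey = (-0.9501,0.3121)
θ=172°: P = B + -1.30·ex + 3.35·ey = (-4.5787,-0.0505)
θ=316°: B = A + 1.00·(cos316°, sin316°) = (0.7193, -0.6947)
θ=316°: |BD| = 8.3097
θ=316°: circle(B,6.00) ∩ circle(D,10.00): a=0.3040, h=5.9923
θ=316°:   candidates: C₊=(0.5213,5.3021) cross=49.794; C₋=(1.5232,-6.6406) cross=-49.794
θ=316°:   branch + wants cross > 0 → take C=(0.5213,5.3021) (cross=49.794)
θ=316°: ex = (C−B)/|BC| = (-0.0330,0.9995); ey = (-0.9995,-0.0330)
θ=316°: P = B + -1.30·ex + 3.35·ey = (-2.5859,-2.1045)

θ=163°: -4.55 0.14
θ=172°: -4.58 -0.05
θ=316°: -2.59 -2.10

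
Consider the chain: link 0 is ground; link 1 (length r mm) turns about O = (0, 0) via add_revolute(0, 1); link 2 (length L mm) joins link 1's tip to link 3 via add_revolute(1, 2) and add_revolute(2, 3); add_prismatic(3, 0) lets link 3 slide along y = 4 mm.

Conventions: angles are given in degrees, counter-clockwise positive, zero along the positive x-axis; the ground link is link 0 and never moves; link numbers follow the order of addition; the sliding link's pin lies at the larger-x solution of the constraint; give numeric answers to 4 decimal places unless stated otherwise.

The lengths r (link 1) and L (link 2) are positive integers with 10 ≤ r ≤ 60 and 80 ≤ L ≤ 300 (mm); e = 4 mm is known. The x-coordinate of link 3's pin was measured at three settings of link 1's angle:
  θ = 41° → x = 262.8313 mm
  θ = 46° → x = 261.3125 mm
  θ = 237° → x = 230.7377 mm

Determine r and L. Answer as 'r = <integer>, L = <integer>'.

constraint per measurement: (x − r cos θ)² + (r sin θ − e)² = L²
subtracting the θ₁ and θ₂ equations cancels the r² and L² terms:
r = (x₁² − x₂²) / (2[(x₁cos θ₁ + e sin θ₁) − (x₂cos θ₂ + e sin θ₂)]) = 23.9993 → r = 24
L² = (x₁ − r cos θ₁)² + (r sin θ₁ − e)² = 60024.9865 → L = 245.0000 → L = 245
check at θ₃=237°: x = 230.7377 (printed 230.7377) ✓

r = 24, L = 245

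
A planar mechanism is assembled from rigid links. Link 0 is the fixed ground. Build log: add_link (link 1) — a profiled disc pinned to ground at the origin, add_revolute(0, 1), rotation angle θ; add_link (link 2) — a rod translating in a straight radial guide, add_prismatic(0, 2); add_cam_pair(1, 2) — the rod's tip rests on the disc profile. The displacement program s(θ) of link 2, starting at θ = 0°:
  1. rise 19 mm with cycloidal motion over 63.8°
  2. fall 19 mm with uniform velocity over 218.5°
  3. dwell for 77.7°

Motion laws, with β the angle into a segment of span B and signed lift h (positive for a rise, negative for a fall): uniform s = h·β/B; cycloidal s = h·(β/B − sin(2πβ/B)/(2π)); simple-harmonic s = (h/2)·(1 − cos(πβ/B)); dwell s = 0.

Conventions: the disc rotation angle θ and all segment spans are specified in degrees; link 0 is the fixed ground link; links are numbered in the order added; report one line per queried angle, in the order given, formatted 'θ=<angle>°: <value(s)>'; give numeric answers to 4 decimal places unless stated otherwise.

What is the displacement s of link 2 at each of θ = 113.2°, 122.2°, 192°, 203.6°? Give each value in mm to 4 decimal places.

seg 1 [0°–63.8°] cycloidal, h=19: full span → s += 19 → s = 19.0000
seg 2 [63.8°–282.3°] uniform, h=-19: θ=113.2° here. β=49.4, B=218.5. -19·49.4/218.5 = -4.2957 → s = 14.7043
seg 2 [63.8°–282.3°] uniform, h=-19: θ=122.2° here. β=58.4, B=218.5. -19·58.4/218.5 = -5.0783 → s = 13.9217
seg 2 [63.8°–282.3°] uniform, h=-19: θ=192° here. β=128.2, B=218.5. -19·128.2/218.5 = -11.1478 → s = 7.8522
seg 2 [63.8°–282.3°] uniform, h=-19: θ=203.6° here. β=139.8, B=218.5. -19·139.8/218.5 = -12.1565 → s = 6.8435

θ=113.2°: 14.7043
θ=122.2°: 13.9217
θ=192°: 7.8522
θ=203.6°: 6.8435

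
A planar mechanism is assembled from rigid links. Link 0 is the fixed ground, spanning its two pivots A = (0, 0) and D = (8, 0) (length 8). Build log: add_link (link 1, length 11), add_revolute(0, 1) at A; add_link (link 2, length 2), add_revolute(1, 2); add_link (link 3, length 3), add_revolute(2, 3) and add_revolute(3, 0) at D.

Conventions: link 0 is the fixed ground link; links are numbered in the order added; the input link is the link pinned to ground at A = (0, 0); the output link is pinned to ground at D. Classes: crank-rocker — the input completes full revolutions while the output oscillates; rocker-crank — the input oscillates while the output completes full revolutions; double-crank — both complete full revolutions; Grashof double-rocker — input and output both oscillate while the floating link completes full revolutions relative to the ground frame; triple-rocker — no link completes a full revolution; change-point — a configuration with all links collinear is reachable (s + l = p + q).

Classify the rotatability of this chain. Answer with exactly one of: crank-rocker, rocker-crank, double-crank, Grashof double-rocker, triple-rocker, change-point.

lengths: ground=8, input=11, coupler=2, output=3
sorted: s=2 (shortest), l=11 (longest), p+q=11
s + l = 13 vs p + q = 11
s + l > p + q → non-Grashof → no link fully rotates → triple-rocker

triple-rocker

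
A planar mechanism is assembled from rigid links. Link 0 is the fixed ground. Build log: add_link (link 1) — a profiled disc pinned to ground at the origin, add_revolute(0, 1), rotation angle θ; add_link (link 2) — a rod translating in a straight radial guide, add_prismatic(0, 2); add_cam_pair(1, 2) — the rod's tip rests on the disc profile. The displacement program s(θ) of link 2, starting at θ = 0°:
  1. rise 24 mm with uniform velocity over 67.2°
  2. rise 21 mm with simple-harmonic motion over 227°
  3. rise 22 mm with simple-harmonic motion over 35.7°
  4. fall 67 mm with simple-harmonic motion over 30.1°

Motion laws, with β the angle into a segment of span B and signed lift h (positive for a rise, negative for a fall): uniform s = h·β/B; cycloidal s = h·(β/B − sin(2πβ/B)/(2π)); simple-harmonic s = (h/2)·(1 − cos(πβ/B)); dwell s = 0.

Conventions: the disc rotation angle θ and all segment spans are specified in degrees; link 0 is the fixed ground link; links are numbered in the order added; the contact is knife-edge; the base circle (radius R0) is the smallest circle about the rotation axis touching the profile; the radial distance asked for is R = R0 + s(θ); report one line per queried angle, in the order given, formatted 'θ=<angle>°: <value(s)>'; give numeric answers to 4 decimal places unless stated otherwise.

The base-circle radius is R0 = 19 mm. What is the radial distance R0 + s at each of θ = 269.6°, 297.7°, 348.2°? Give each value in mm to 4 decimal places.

seg 1 [0°–67.2°] uniform, h=24: full span → s += 24 → s = 24.0000
seg 2 [67.2°–294.2°] simple-harmonic, h=21: θ=269.6° here. β=202.4, B=227. 21/2·(1 − cos(π·0.8916)) = 20.3973 → s = 44.3973
seg 2 [67.2°–294.2°] simple-harmonic, h=21: full span → s += 21 → s = 45.0000
seg 3 [294.2°–329.9°] simple-harmonic, h=22: θ=297.7° here. β=3.5, B=35.7. 22/2·(1 − cos(π·0.0980)) = 0.5176 → s = 45.5176
seg 3 [294.2°–329.9°] simple-harmonic, h=22: full span → s += 22 → s = 67.0000
seg 4 [329.9°–360°] simple-harmonic, h=-67: θ=348.2° here. β=18.3, B=30.1. -67/2·(1 − cos(π·0.6080)) = -44.6468 → s = 22.3532
θ=269.6°: R = R0 + s = 19 + 44.3973 = 63.3973
θ=297.7°: R = R0 + s = 19 + 45.5176 = 64.5176
θ=348.2°: R = R0 + s = 19 + 22.3532 = 41.3532

θ=269.6°: 63.3973
θ=297.7°: 64.5176
θ=348.2°: 41.3532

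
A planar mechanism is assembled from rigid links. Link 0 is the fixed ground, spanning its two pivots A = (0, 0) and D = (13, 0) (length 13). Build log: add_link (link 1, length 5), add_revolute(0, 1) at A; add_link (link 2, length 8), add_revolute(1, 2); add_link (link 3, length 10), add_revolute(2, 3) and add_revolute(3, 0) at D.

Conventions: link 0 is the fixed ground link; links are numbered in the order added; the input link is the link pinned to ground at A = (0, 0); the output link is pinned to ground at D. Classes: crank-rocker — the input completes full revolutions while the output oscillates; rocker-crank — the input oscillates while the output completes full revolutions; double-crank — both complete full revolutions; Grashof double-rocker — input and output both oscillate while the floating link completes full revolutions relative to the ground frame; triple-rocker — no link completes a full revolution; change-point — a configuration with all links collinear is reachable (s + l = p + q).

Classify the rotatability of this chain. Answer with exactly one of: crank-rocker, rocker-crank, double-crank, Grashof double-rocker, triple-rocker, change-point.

lengths: ground=13, input=5, coupler=8, output=10
sorted: s=5 (shortest), l=13 (longest), p+q=18
s + l = 18 vs p + q = 18
s + l = p + q → change-point (collinear configuration reachable)

change-point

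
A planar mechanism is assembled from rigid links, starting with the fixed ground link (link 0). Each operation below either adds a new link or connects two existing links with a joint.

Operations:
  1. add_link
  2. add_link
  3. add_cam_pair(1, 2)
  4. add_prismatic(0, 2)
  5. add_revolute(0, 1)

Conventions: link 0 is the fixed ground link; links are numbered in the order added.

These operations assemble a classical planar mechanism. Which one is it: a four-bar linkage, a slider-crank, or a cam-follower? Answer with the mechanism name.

links: 3 (incl. ground); joints: 1 revolute, 1 prismatic, 1 higher (cam) pair, forming one closed loop
3 links, revolute + prismatic + higher pair in one loop → cam-follower

cam-follower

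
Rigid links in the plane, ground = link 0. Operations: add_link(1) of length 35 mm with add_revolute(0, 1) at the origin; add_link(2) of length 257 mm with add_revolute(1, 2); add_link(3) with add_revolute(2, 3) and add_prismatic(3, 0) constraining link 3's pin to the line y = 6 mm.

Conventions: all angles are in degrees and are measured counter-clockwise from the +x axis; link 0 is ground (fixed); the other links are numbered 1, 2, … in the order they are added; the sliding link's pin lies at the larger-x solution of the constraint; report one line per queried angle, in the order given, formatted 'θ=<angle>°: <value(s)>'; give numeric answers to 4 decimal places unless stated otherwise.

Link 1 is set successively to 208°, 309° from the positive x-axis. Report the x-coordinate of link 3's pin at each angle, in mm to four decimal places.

geometry: r = 35 mm, L = 257 mm, e = 6 mm
θ=208°: crank pin P = (r cos θ, r sin θ) = (-30.903166, -16.431505)
θ=208°: h = r sin θ − e = -16.431505 − 6 = -22.431505
θ=208°: x = r cos θ + √(L² − h²) = -30.903166 + 256.019194 = 225.116028
θ=309°: crank pin P = (r cos θ, r sin θ) = (22.026214, -27.200109)
θ=309°: h = r sin θ − e = -27.200109 − 6 = -33.200109
θ=309°: x = r cos θ + √(L² − h²) = 22.026214 + 254.846528 = 276.872742

θ=208°: 225.1160
θ=309°: 276.8727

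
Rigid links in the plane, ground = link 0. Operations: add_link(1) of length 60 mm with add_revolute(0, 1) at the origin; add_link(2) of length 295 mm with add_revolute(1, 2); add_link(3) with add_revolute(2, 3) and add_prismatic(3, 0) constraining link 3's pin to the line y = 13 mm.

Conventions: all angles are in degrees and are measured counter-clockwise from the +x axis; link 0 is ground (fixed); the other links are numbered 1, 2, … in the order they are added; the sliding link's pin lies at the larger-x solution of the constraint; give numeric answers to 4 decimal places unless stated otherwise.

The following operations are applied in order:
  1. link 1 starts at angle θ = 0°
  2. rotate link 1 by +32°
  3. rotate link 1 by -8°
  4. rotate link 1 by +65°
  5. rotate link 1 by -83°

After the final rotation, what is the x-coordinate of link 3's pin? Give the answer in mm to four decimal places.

geometry: r = 60 mm, L = 295 mm, e = 13 mm; θ starts at 0°
rotate link 1 by +32°: θ ← 0° +32° = 32°
rotate link 1 by -8°: θ ← 32° -8° = 24°
rotate link 1 by +65°: θ ← 24° +65° = 89°
rotate link 1 by -83°: θ ← 89° -83° = 6°
crank pin P = (r cos θ, r sin θ) = (59.671314, 6.271708)
h = r sin θ − e = 6.271708 − 13 = -6.728292
x = r cos θ + √(L² − h²) = 59.671314 + 294.923261 = 354.594575

354.5946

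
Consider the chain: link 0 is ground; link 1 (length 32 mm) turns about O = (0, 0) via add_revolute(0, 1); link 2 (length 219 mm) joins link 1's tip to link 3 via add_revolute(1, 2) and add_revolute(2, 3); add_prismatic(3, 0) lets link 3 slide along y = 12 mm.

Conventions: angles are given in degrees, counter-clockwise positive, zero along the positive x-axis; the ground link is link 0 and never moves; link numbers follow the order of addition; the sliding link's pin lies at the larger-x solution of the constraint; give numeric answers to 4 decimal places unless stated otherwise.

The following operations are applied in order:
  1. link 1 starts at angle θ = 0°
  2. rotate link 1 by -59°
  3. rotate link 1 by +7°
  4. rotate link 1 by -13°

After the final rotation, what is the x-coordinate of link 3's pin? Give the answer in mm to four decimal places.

geometry: r = 32 mm, L = 219 mm, e = 12 mm; θ starts at 0°
rotate link 1 by -59°: θ ← 0° -59° = -59°
rotate link 1 by +7°: θ ← -59° +7° = -52°
rotate link 1 by -13°: θ ← -52° -13° = -65°
crank pin P = (r cos θ, r sin θ) = (13.523784, -29.001849)
h = r sin θ − e = -29.001849 − 12 = -41.001849
x = r cos θ + √(L² − h²) = 13.523784 + 215.127517 = 228.651301

228.6513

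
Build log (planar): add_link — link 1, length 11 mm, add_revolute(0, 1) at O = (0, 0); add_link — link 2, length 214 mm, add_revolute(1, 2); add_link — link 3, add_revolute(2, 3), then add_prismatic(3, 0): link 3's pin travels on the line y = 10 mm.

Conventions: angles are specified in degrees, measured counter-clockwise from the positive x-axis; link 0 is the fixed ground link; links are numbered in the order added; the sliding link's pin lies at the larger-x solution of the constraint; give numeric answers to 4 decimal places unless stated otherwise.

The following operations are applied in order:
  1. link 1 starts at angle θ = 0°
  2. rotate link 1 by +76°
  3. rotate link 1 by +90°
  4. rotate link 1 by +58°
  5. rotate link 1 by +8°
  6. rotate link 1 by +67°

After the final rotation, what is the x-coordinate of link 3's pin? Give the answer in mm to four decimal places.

geometry: r = 11 mm, L = 214 mm, e = 10 mm; θ starts at 0°
rotate link 1 by +76°: θ ← 0° +76° = 76°
rotate link 1 by +90°: θ ← 76° +90° = 166°
rotate link 1 by +58°: θ ← 166° +58° = 224°
rotate link 1 by +8°: θ ← 224° +8° = 232°
rotate link 1 by +67°: θ ← 232° +67° = 299°
crank pin P = (r cos θ, r sin θ) = (5.332906, -9.620817)
h = r sin θ − e = -9.620817 − 10 = -19.620817
x = r cos θ + √(L² − h²) = 5.332906 + 213.098624 = 218.431530

218.4315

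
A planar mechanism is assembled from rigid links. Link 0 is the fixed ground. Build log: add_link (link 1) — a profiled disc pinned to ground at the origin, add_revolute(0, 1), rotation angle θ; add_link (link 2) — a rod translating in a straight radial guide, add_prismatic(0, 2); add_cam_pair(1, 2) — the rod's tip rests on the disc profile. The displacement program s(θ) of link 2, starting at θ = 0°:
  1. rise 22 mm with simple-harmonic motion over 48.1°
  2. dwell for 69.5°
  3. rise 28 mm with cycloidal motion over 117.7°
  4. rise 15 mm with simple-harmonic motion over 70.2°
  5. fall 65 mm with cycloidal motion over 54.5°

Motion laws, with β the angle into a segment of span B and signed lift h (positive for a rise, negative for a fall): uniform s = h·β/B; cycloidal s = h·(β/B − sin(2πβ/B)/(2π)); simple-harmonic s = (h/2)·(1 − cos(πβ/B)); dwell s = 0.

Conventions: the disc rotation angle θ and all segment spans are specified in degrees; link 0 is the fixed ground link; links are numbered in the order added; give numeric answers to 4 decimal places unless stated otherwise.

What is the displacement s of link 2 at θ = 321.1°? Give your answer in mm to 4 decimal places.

seg 1 [0°–48.1°] simple-harmonic, h=22: full span → s += 22 → s = 22.0000
seg 2 [48.1°–117.6°] dwell: s stays 22.0000
seg 3 [117.6°–235.3°] cycloidal, h=28: full span → s += 28 → s = 50.0000
seg 4 [235.3°–305.5°] simple-harmonic, h=15: full span → s += 15 → s = 65.0000
seg 5 [305.5°–360°] cycloidal, h=-65: θ=321.1° here. β=15.6, B=54.5. -65·(0.2862 − sin(2π·0.2862)/(2π)) = -8.5274 → s = 56.4726

56.4726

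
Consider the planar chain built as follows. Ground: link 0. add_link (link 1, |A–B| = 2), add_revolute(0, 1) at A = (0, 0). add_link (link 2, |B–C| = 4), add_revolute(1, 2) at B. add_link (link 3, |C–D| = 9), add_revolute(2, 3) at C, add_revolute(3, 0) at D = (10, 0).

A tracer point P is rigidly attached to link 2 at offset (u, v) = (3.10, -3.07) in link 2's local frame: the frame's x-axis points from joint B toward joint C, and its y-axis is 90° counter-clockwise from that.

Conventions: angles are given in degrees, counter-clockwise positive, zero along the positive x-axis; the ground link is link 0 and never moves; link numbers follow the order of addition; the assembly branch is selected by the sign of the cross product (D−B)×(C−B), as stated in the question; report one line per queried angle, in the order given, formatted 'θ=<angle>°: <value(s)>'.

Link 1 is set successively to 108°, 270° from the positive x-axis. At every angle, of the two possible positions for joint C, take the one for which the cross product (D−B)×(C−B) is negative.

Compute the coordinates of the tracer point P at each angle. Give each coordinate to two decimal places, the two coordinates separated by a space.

A=(0,0), D=(10.00,0)
θ=108°: B = A + 2.00·(cos108°, sin108°) = (-0.6180, 1.9021)
θ=108°: |BD| = 10.7871
θ=108°: circle(B,4.00) ∩ circle(D,9.00): a=2.3807, h=3.2144
θ=108°:   candidates: C₊=(2.2921,4.6464) cross=34.674; C₋=(1.1585,-1.6817) cross=-34.674
θ=108°:   branch - wants cross < 0 → take C=(1.1585,-1.6817) (cross=-34.674)
θ=108°: ex = (C−B)/|BC| = (0.4441,-0.8960); ey = (0.8960,0.4441)
θ=108°: P = B + 3.10·ex + -3.07·ey = (-1.9918,-2.2389)
θ=270°: B = A + 2.00·(cos270°, sin270°) = (-0.0000, -2.0000)
θ=270°: |BD| = 10.1980
θ=270°: circle(B,4.00) ∩ circle(D,9.00): a=1.9121, h=3.5134
θ=270°:   candidates: C₊=(1.1860,1.8201) cross=35.829; C₋=(2.5640,-5.0701) cross=-35.829
θ=270°:   branch - wants cross < 0 → take C=(2.5640,-5.0701) (cross=-35.829)
θ=270°: ex = (C−B)/|BC| = (0.6410,-0.7675); ey = (0.7675,0.6410)
θ=270°: P = B + 3.10·ex + -3.07·ey = (-0.3692,-6.3473)

θ=108°: -1.99 -2.24
θ=270°: -0.37 -6.35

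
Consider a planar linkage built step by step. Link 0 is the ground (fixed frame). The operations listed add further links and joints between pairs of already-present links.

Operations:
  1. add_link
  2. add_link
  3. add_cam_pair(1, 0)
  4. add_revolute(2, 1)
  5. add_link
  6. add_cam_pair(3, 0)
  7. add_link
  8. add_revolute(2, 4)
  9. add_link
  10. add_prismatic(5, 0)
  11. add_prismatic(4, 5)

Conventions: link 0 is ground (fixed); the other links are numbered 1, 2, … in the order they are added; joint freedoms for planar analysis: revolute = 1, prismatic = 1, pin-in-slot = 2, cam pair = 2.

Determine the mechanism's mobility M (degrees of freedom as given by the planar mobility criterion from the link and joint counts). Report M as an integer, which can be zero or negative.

link 0 = ground. State L|J1|J2 = 1|0|0
+link1  2|0|0
+link2  3|0|0
C(1,0) f=2→J2  3|0|1
R(2,1) f=1→J1  3|1|1
+link3  4|1|1
C(3,0) f=2→J2  4|1|2
+link4  5|1|2
R(2,4) f=1→J1  5|2|2
+link5  6|2|2
P(5,0) f=1→J1  6|3|2
P(4,5) f=1→J1  6|4|2
M = 3(6−1)−2·4−2 = 15−8−2 = 5

M = 5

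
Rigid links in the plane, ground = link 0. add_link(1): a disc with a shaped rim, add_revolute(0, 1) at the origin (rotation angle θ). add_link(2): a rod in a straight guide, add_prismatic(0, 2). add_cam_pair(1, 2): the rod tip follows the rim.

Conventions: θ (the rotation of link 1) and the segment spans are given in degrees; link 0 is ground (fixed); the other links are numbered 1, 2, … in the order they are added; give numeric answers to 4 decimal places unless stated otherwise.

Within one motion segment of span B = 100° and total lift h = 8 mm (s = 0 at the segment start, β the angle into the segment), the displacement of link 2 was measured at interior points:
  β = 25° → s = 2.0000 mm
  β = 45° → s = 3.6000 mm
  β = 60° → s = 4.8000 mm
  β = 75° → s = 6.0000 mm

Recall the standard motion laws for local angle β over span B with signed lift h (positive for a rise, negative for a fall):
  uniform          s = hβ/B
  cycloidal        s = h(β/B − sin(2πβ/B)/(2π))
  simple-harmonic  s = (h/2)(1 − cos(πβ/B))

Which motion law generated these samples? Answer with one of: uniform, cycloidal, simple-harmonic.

candidates at β/B = r: uniform s = h·r (linear in β); cycloidal s = h·(r − sin(2πr)/(2π)); simple-harmonic s = (h/2)(1 − cos(πr))
β=25°: printed 2.0000 | uniform 2.0000, cycloidal 0.7268, simple-harmonic 1.1716
β=45°: printed 3.6000 | uniform 3.6000, cycloidal 3.2065, simple-harmonic 3.3743
β=60°: printed 4.8000 | uniform 4.8000, cycloidal 5.5484, simple-harmonic 5.2361
β=75°: printed 6.0000 | uniform 6.0000, cycloidal 7.2732, simple-harmonic 6.8284
only one law matches every sample → uniform

uniform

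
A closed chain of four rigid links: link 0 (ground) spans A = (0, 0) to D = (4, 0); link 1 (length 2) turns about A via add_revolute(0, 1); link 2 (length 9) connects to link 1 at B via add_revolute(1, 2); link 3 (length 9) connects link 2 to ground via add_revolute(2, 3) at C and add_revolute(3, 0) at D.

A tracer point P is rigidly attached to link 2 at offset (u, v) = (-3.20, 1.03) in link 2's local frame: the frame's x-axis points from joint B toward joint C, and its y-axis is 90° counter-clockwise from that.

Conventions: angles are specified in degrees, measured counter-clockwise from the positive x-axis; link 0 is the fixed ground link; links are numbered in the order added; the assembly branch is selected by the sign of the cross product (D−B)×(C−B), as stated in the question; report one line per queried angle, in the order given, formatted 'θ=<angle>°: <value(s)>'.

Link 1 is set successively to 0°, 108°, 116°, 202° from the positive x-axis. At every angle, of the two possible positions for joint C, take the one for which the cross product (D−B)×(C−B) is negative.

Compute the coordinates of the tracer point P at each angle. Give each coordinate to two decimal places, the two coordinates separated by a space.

A=(0,0), D=(4.00,0)
θ=0°: B = A + 2.00·(cos0°, sin0°) = (2.0000, 0.0000)
θ=0°: |BD| = 2.0000
θ=0°: circle(B,9.00) ∩ circle(D,9.00): a=1.0000, h=8.9443
θ=0°:   candidates: C₊=(3.0000,8.9443) cross=17.889; C₋=(3.0000,-8.9443) cross=-17.889
θ=0°:   branch - wants cross < 0 → take C=(3.0000,-8.9443) (cross=-17.889)
θ=0°: ex = (C−B)/|BC| = (0.1111,-0.9938); ey = (0.9938,0.1111)
θ=0°: P = B + -3.20·ex + 1.03·ey = (2.6681,3.2946)
θ=108°: B = A + 2.00·(cos108°, sin108°) = (-0.6180, 1.9021)
θ=108°: |BD| = 4.9944
θ=108°: circle(B,9.00) ∩ circle(D,9.00): a=2.4972, h=8.6466
θ=108°:   candidates: C₊=(4.9840,8.9460) cross=43.185; C₋=(-1.6021,-7.0439) cross=-43.185
θ=108°:   branch - wants cross < 0 → take C=(-1.6021,-7.0439) (cross=-43.185)
θ=108°: ex = (C−B)/|BC| = (-0.1093,-0.9940); ey = (0.9940,-0.1093)
θ=108°: P = B + -3.20·ex + 1.03·ey = (0.7557,4.9703)
θ=116°: B = A + 2.00·(cos116°, sin116°) = (-0.8767, 1.7976)
θ=116°: |BD| = 5.1975
θ=116°: circle(B,9.00) ∩ circle(D,9.00): a=2.5987, h=8.6166
θ=116°:   candidates: C₊=(4.5418,8.9837) cross=44.785; C₋=(-1.4185,-7.1861) cross=-44.785
θ=116°:   branch - wants cross < 0 → take C=(-1.4185,-7.1861) (cross=-44.785)
θ=116°: ex = (C−B)/|BC| = (-0.0602,-0.9982); ey = (0.9982,-0.0602)
θ=116°: P = B + -3.20·ex + 1.03·ey = (0.3440,4.9298)
θ=202°: B = A + 2.00·(cos202°, sin202°) = (-1.8544, -0.7492)
θ=202°: |BD| = 5.9021
θ=202°: circle(B,9.00) ∩ circle(D,9.00): a=2.9511, h=8.5024
θ=202°:   candidates: C₊=(-0.0065,8.0590) cross=50.182; C₋=(2.1521,-8.8083) cross=-50.182
θ=202°:   branch - wants cross < 0 → take C=(2.1521,-8.8083) (cross=-50.182)
θ=202°: ex = (C−B)/|BC| = (0.4452,-0.8954); ey = (0.8954,0.4452)
θ=202°: P = B + -3.20·ex + 1.03·ey = (-2.3566,2.5747)

θ=0°: 2.67 3.29
θ=108°: 0.76 4.97
θ=116°: 0.34 4.93
θ=202°: -2.36 2.57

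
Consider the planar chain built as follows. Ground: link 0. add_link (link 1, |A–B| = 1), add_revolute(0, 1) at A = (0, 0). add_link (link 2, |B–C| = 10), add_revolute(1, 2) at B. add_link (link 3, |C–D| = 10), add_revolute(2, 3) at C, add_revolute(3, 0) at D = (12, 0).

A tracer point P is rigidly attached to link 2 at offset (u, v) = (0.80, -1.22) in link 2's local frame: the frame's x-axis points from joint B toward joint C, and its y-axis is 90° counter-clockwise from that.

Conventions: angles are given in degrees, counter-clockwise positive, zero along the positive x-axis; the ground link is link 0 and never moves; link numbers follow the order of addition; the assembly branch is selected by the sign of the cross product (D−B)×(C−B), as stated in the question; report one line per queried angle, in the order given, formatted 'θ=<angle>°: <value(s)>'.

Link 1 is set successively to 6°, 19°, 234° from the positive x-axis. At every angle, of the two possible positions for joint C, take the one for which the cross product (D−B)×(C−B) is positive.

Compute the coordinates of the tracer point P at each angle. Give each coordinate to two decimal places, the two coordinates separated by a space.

A=(0,0), D=(12.00,0)
θ=6°: B = A + 1.00·(cos6°, sin6°) = (0.9945, 0.1045)
θ=6°: |BD| = 11.0060
θ=6°: circle(B,10.00) ∩ circle(D,10.00): a=5.5030, h=8.3497
θ=6°:   candidates: C₊=(6.5766,8.4016) cross=91.896; C₋=(6.4180,-8.2970) cross=-91.896
θ=6°:   branch + wants cross > 0 → take C=(6.5766,8.4016) (cross=91.896)
θ=6°: ex = (C−B)/|BC| = (0.5582,0.8297); ey = (-0.8297,0.5582)
θ=6°: P = B + 0.80·ex + -1.22·ey = (2.4533,0.0873)
θ=19°: B = A + 1.00·(cos19°, sin19°) = (0.9455, 0.3256)
θ=19°: |BD| = 11.0593
θ=19°: circle(B,10.00) ∩ circle(D,10.00): a=5.5296, h=8.3321
θ=19°:   candidates: C₊=(6.7180,8.4912) cross=92.146; C₋=(6.2275,-8.1657) cross=-92.146
θ=19°:   branch + wants cross > 0 → take C=(6.7180,8.4912) (cross=92.146)
θ=19°: ex = (C−B)/|BC| = (0.5773,0.8166); ey = (-0.8166,0.5773)
θ=19°: P = B + 0.80·ex + -1.22·ey = (2.4035,0.2746)
θ=234°: B = A + 1.00·(cos234°, sin234°) = (-0.5878, -0.8090)
θ=234°: |BD| = 12.6138
θ=234°: circle(B,10.00) ∩ circle(D,10.00): a=6.3069, h=7.7604
θ=234°:   candidates: C₊=(5.2084,7.3399) cross=97.887; C₋=(6.2038,-8.1489) cross=-97.887
θ=234°:   branch + wants cross > 0 → take C=(5.2084,7.3399) (cross=97.887)
θ=234°: ex = (C−B)/|BC| = (0.5796,0.8149); ey = (-0.8149,0.5796)
θ=234°: P = B + 0.80·ex + -1.22·ey = (0.8701,-0.8642)

θ=6°: 2.45 0.09
θ=19°: 2.40 0.27
θ=234°: 0.87 -0.86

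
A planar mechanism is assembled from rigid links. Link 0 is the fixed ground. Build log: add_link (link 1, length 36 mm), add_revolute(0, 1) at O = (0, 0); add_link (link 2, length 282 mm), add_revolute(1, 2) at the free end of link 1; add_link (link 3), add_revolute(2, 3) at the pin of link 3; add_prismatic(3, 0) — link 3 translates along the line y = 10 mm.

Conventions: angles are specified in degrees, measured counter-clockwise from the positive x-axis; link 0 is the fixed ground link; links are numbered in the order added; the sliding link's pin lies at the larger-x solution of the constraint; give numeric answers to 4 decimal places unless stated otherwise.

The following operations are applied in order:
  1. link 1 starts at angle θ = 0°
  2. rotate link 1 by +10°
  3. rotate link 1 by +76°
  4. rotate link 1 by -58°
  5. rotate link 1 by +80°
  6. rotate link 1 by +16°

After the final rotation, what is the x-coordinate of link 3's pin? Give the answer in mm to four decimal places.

geometry: r = 36 mm, L = 282 mm, e = 10 mm; θ starts at 0°
rotate link 1 by +10°: θ ← 0° +10° = 10°
rotate link 1 by +76°: θ ← 10° +76° = 86°
rotate link 1 by -58°: θ ← 86° -58° = 28°
rotate link 1 by +80°: θ ← 28° +80° = 108°
rotate link 1 by +16°: θ ← 108° +16° = 124°
crank pin P = (r cos θ, r sin θ) = (-20.130945, 29.845353)
h = r sin θ − e = 29.845353 − 10 = 19.845353
x = r cos θ + √(L² − h²) = -20.130945 + 281.300839 = 261.169894

261.1699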